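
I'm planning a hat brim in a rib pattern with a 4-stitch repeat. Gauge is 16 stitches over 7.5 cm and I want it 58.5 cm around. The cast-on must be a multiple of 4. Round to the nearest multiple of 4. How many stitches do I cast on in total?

Cast on 124 stitches.

16 / 7.5 = 2.133 sts per cm.
58.5 × 2.133 = 124.80 sts.
Nearest multiple of 4: 124.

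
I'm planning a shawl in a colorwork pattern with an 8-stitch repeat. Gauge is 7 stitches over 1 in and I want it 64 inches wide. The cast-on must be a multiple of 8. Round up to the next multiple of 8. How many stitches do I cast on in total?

Cast on 448 stitches.

7 / 1 = 7 sts per inch.
64 × 7 = 448.00 sts.
Next multiple of 8: 448.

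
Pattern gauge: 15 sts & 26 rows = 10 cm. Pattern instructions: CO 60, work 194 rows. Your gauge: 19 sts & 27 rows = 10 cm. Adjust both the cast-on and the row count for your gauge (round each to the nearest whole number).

Cast on 76 stitches; work 201 rows.

Stitches: 60 × 19/15 = 76.00 → 76.
Rows: 194 × 27/26 = 201.46 → 201.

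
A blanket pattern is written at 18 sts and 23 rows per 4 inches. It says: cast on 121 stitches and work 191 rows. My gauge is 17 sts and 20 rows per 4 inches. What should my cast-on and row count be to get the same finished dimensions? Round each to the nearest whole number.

Stitches: 121 × 17/18 = 114.28 → 114.
Rows: 191 × 20/23 = 166.09 → 166.

Cast on 114 stitches; work 166 rows.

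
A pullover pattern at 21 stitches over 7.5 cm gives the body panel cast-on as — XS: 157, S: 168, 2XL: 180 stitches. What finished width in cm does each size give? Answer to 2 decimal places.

XS 56.07 cm; S 60.00 cm; 2XL 64.29 cm.

21/7.5 = 2.8 sts per cm.
XS: 157 / 2.8 = 56.071 → 56.07 cm.
S: 168 / 2.8 = 60.000 → 60.00 cm.
2XL: 180 / 2.8 = 64.286 → 64.29 cm.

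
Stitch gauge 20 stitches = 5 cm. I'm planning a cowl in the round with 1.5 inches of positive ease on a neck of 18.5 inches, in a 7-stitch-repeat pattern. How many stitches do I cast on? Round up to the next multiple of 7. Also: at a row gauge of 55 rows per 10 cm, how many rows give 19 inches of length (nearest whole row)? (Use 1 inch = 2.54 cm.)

Cast on 210 stitches; work 265 rows.

Finished = 18.5 + 1.5 = 20 inches.
20 inches × 2.54 = 50.80 cm.
20/5 = 4 sts per cm; 50.80 × 4 = 203.20 sts.
Next multiple of 7 → 210.
19 inches = 48.26 cm; × 5.5 = 265.43 → 265 rows.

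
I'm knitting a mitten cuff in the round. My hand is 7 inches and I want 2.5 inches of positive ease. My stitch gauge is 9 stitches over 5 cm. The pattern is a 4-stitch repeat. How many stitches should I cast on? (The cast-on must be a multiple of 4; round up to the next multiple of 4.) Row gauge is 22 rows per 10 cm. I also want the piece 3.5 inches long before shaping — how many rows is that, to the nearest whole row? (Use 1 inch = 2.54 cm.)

Cast on 44 stitches; work 20 rows.

Finished = 7 + 2.5 = 9.5 inches.
9.5 inches × 2.54 = 24.13 cm.
9/5 = 1.8 sts per cm; 24.13 × 1.8 = 43.43 sts.
Next multiple of 4 → 44.
3.5 inches = 8.89 cm; × 2.2 = 19.56 → 20 rows.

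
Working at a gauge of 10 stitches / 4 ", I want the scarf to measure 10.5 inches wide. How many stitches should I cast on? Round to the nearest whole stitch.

CO 26 sts.

10 stitches / 4 in = 2.5 stitches per inch.
10.5 × 2.5 = 26.25 stitches.
Round to nearest → 26.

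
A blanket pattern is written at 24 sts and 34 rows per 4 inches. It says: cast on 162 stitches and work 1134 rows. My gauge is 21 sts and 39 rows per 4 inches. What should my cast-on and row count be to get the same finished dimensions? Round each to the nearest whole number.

Stitches: 162 × 21/24 = 141.75 → 142.
Rows: 1134 × 39/34 = 1300.76 → 1301.

Cast on 142 stitches; work 1301 rows.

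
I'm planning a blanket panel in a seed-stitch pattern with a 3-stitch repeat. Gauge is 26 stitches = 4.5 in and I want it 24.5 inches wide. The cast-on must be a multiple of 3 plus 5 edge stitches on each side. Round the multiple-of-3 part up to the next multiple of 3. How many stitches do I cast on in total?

142 stitches.

26 / 4.5 = 5.778 sts per inch.
24.5 × 5.778 = 141.56 sts.
Less 10 edge sts → 131.56 for the repeat.
Next multiple of 3: 132.
Add back 10 edge sts → 142.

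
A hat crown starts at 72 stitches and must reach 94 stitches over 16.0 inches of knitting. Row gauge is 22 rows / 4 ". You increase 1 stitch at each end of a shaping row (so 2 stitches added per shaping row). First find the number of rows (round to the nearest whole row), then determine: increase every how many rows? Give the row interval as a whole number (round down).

Increase every 8th row.

Rows = 16.0 × 5.5 = 88.0 → 88 rows.
Stitches to add: 22 → 11 shaping rows (at 2 st each).
88 / 11 = 8.00 → every 8 rows.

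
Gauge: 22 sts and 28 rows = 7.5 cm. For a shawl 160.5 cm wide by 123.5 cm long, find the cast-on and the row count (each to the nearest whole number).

Stitch gauge = 22/7.5 = 2.933 sts/cm; 160.5 × 2.933 = 470.80 → 471 sts.
Row gauge = 28/7.5 = 3.733 rows/cm; 123.5 × 3.733 = 461.07 → 461 rows.

Cast on 471 stitches and work 461 rows.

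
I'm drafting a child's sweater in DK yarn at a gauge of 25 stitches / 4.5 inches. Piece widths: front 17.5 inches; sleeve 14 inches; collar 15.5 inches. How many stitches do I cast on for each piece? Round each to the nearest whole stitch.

Rate = 25/4.5 = 5.556 sts per in.
front: 17.5 × 5.556 = 97.22 → 97.
sleeve: 14 × 5.556 = 77.78 → 78.
collar: 15.5 × 5.556 = 86.11 → 86.

front 97; sleeve 78; collar 86.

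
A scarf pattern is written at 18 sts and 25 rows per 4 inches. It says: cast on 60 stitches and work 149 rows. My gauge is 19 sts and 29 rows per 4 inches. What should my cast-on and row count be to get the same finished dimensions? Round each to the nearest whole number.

Cast on 63 stitches; work 173 rows.

Stitches: 60 × 19/18 = 63.33 → 63.
Rows: 149 × 29/25 = 172.84 → 173.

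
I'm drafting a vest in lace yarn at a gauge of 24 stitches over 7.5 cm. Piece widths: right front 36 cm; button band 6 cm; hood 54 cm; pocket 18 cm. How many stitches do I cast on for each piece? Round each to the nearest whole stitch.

right front 115; button band 19; hood 173; pocket 58.

Rate = 24/7.5 = 3.2 sts per cm.
right front: 36 × 3.2 = 115.20 → 115.
button band: 6 × 3.2 = 19.20 → 19.
hood: 54 × 3.2 = 172.80 → 173.
pocket: 18 × 3.2 = 57.60 → 58.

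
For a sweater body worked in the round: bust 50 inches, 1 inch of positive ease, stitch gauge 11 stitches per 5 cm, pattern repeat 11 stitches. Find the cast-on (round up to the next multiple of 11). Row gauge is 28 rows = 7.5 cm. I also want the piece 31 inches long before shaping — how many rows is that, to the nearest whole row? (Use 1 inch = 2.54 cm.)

Cast on 286 stitches; work 294 rows.

Finished = 50 + 1 = 51 inches.
51 inches × 2.54 = 129.54 cm.
11/5 = 2.2 sts per cm; 129.54 × 2.2 = 284.99 sts.
Next multiple of 11 → 286.
31 inches = 78.74 cm; × 3.733 = 293.96 → 294 rows.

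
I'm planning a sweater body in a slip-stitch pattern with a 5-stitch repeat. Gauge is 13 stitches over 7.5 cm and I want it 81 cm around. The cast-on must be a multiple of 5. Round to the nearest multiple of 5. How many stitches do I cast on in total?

13 / 7.5 = 1.733 sts per cm.
81 × 1.733 = 140.40 sts.
Nearest multiple of 5: 140.

Cast on 140 stitches.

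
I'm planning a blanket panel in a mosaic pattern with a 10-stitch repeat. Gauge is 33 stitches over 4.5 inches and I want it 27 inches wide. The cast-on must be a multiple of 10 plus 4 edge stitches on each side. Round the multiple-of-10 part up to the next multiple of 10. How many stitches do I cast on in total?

33 / 4.5 = 7.333 sts per inch.
27 × 7.333 = 198.00 sts.
Less 8 edge sts → 190.00 for the repeat.
Next multiple of 10: 190.
Add back 8 edge sts → 198.

198 stitches.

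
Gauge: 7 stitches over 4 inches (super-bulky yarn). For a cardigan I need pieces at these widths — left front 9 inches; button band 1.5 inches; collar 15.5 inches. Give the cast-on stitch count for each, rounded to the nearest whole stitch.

left front 16; button band 3; collar 27.

Rate = 7/4 = 1.75 sts per in.
left front: 9 × 1.75 = 15.75 → 16.
button band: 1.5 × 1.75 = 2.62 → 3.
collar: 15.5 × 1.75 = 27.12 → 27.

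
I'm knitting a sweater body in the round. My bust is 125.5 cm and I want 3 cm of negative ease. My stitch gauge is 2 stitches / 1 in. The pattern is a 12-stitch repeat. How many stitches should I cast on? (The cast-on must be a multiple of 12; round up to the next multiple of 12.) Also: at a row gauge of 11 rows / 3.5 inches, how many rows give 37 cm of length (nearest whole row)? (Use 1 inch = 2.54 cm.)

Cast on 108 stitches; work 46 rows.

Finished = 125.5 − 3 = 122.5 cm.
122.5 cm × 1/2.54 = 48.23 inches.
2/1 = 2 sts per in; 48.23 × 2 = 96.46 sts.
Next multiple of 12 → 108.
37 cm = 14.57 inches; × 3.143 = 45.78 → 46 rows.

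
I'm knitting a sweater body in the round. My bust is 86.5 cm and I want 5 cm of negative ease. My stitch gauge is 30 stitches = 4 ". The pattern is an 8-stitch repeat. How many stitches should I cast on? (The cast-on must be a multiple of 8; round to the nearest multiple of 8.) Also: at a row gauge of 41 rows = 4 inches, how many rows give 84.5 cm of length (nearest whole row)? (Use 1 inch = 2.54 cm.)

Finished = 86.5 − 5 = 81.5 cm.
81.5 cm × 1/2.54 = 32.09 inches.
30/4 = 7.5 sts per in; 32.09 × 7.5 = 240.65 sts.
Nearest multiple of 8 → 240.
84.5 cm = 33.27 inches; × 10.25 = 340.99 → 341 rows.

Cast on 240 stitches; work 341 rows.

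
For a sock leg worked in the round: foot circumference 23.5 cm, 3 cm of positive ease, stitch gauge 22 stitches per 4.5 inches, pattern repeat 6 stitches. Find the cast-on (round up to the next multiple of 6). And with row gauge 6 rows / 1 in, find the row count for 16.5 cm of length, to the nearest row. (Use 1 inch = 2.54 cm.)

Finished = 23.5 + 3 = 26.5 cm.
26.5 cm × 1/2.54 = 10.43 inches.
22/4.5 = 4.889 sts per in; 10.43 × 4.889 = 51.01 sts.
Next multiple of 6 → 54.
16.5 cm = 6.50 inches; × 6 = 38.98 → 39 rows.

Cast on 54 stitches; work 39 rows.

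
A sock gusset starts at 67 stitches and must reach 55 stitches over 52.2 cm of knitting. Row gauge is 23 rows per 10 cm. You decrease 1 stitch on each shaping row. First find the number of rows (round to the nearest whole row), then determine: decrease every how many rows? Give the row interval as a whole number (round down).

Decrease every 10th row.

Rows = 52.2 × 2.3 = 120.1 → 120 rows.
Stitches to remove: 12 → 12 shaping rows (at 1 st each).
120 / 12 = 10.00 → every 10 rows.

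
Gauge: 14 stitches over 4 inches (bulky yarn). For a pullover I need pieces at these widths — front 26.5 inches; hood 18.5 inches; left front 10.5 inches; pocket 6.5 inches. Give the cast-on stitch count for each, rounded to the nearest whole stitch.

front 93; hood 65; left front 37; pocket 23.

Rate = 14/4 = 3.5 sts per in.
front: 26.5 × 3.5 = 92.75 → 93.
hood: 18.5 × 3.5 = 64.75 → 65.
left front: 10.5 × 3.5 = 36.75 → 37.
pocket: 6.5 × 3.5 = 22.75 → 23.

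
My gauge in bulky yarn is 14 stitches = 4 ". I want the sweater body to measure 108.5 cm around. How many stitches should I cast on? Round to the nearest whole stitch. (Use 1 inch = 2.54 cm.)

CO 150 sts.

108.5 cm = 42.72 in.
14 stitches / 4 in = 3.5 stitches per inch.
42.72 × 3.5 = 149.51 stitches.
Round to nearest → 150.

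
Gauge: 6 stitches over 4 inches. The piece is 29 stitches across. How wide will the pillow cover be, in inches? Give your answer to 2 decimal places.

6 stitches / 4 inch = 1.5 stitches per inch.
29 / 1.5 = 19.333 inches.

19.33 inches.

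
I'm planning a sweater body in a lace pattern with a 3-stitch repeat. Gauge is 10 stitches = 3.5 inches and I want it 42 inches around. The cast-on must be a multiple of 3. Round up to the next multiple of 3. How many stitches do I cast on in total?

10 / 3.5 = 2.857 sts per inch.
42 × 2.857 = 120.00 sts.
Next multiple of 3: 120.

120 stitches.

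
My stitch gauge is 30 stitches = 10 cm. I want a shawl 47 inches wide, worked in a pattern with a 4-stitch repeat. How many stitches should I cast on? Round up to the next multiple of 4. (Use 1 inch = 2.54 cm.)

Cast on 360 stitches.

47 in = 47 × 2.54 = 119.38 cm.
30 / 10 = 3 sts/cm.
119.38 × 3 = 358.14 sts.
→ 360.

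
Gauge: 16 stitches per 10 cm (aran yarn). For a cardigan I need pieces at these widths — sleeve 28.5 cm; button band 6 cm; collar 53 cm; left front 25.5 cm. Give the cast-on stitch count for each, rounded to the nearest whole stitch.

sleeve 46; button band 10; collar 85; left front 41.

Rate = 16/10 = 1.6 sts per cm.
sleeve: 28.5 × 1.6 = 45.60 → 46.
button band: 6 × 1.6 = 9.60 → 10.
collar: 53 × 1.6 = 84.80 → 85.
left front: 25.5 × 1.6 = 40.80 → 41.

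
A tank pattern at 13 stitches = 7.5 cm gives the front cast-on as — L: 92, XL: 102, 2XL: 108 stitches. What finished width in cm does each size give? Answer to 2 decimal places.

13/7.5 = 1.733 sts per cm.
L: 92 / 1.733 = 53.077 → 53.08 cm.
XL: 102 / 1.733 = 58.846 → 58.85 cm.
2XL: 108 / 1.733 = 62.308 → 62.31 cm.

L 53.08 cm; XL 58.85 cm; 2XL 62.31 cm.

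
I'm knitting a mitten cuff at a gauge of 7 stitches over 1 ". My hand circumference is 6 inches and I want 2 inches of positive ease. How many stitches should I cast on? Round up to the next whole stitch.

Finished = 6 + 2 = 8 in.
7 / 1 = 7 sts per inch.
8.00 × 7 = 56.00 sts.

CO 56 sts.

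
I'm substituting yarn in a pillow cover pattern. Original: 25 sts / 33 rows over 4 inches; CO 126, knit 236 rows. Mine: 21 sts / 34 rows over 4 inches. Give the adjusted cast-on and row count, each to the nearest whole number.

Cast on 106 stitches; work 243 rows.

Stitches: 126 × 21/25 = 105.84 → 106.
Rows: 236 × 34/33 = 243.15 → 243.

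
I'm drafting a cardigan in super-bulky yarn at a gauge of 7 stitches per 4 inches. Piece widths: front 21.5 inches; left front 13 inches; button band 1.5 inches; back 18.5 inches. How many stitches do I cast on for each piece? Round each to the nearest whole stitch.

front 38; left front 23; button band 3; back 32.

Rate = 7/4 = 1.75 sts per in.
front: 21.5 × 1.75 = 37.62 → 38.
left front: 13 × 1.75 = 22.75 → 23.
button band: 1.5 × 1.75 = 2.62 → 3.
back: 18.5 × 1.75 = 32.38 → 32.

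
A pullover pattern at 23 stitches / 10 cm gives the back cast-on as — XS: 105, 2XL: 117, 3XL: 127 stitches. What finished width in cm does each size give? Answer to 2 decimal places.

XS 45.65 cm; 2XL 50.87 cm; 3XL 55.22 cm.

23/10 = 2.3 sts per cm.
XS: 105 / 2.3 = 45.652 → 45.65 cm.
2XL: 117 / 2.3 = 50.870 → 50.87 cm.
3XL: 127 / 2.3 = 55.217 → 55.22 cm.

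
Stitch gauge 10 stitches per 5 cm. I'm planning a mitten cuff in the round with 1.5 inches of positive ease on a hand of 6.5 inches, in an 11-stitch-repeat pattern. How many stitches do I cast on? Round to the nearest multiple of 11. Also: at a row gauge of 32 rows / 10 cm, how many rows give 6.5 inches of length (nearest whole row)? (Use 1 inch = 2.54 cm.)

Cast on 44 stitches; work 53 rows.

Finished = 6.5 + 1.5 = 8 inches.
8 inches × 2.54 = 20.32 cm.
10/5 = 2 sts per cm; 20.32 × 2 = 40.64 sts.
Nearest multiple of 11 → 44.
6.5 inches = 16.51 cm; × 3.2 = 52.83 → 53 rows.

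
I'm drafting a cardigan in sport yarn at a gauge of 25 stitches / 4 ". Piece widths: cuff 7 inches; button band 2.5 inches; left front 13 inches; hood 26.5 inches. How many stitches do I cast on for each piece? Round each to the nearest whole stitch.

Rate = 25/4 = 6.25 sts per in.
cuff: 7 × 6.25 = 43.75 → 44.
button band: 2.5 × 6.25 = 15.62 → 16.
left front: 13 × 6.25 = 81.25 → 81.
hood: 26.5 × 6.25 = 165.62 → 166.

cuff 44; button band 16; left front 81; hood 166.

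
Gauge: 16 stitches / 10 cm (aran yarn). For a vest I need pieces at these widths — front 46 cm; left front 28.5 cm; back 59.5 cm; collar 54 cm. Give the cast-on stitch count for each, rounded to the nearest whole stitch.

Rate = 16/10 = 1.6 sts per cm.
front: 46 × 1.6 = 73.60 → 74.
left front: 28.5 × 1.6 = 45.60 → 46.
back: 59.5 × 1.6 = 95.20 → 95.
collar: 54 × 1.6 = 86.40 → 86.

front 74; left front 46; back 95; collar 86.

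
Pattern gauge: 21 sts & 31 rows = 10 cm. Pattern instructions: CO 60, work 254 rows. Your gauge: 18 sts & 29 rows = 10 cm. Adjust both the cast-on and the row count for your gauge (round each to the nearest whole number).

Stitches: 60 × 18/21 = 51.43 → 51.
Rows: 254 × 29/31 = 237.61 → 238.

Cast on 51 stitches; work 238 rows.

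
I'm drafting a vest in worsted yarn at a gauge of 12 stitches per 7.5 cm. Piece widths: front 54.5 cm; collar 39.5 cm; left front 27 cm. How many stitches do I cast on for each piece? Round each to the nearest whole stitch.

Rate = 12/7.5 = 1.6 sts per cm.
front: 54.5 × 1.6 = 87.20 → 87.
collar: 39.5 × 1.6 = 63.20 → 63.
left front: 27 × 1.6 = 43.20 → 43.

front 87; collar 63; left front 43.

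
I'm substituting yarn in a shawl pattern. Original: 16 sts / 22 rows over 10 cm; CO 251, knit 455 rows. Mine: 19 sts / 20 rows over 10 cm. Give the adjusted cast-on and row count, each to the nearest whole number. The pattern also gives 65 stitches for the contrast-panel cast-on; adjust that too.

Stitches: 251 × 19/16 = 298.06 → 298.
Rows: 455 × 20/22 = 413.64 → 414.
contrast-panel cast-on: 65 × 19/16 = 77.19 → 77.

Cast on 298 stitches; work 414 rows; contrast-panel cast-on 77 stitches.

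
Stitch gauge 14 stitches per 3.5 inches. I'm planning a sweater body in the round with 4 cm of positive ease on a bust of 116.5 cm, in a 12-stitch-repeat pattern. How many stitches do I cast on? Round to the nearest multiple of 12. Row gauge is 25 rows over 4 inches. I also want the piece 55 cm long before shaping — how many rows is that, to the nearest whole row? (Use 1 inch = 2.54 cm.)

Finished = 116.5 + 4 = 120.5 cm.
120.5 cm × 1/2.54 = 47.44 inches.
14/3.5 = 4 sts per in; 47.44 × 4 = 189.76 sts.
Nearest multiple of 12 → 192.
55 cm = 21.65 inches; × 6.25 = 135.33 → 135 rows.

Cast on 192 stitches; work 135 rows.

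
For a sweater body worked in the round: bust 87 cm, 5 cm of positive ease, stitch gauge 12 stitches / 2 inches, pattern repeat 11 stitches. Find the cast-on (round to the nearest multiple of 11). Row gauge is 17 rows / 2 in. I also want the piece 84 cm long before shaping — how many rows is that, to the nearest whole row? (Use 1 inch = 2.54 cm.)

Cast on 220 stitches; work 281 rows.

Finished = 87 + 5 = 92 cm.
92 cm × 1/2.54 = 36.22 inches.
12/2 = 6 sts per in; 36.22 × 6 = 217.32 sts.
Nearest multiple of 11 → 220.
84 cm = 33.07 inches; × 8.5 = 281.10 → 281 rows.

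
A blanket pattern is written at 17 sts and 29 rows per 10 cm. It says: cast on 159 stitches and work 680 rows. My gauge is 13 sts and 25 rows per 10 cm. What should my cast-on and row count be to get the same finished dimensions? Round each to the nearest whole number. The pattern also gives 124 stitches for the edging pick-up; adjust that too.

Stitches: 159 × 13/17 = 121.59 → 122.
Rows: 680 × 25/29 = 586.21 → 586.
edging pick-up: 124 × 13/17 = 94.82 → 95.

Cast on 122 stitches; work 586 rows; edging pick-up 95 stitches.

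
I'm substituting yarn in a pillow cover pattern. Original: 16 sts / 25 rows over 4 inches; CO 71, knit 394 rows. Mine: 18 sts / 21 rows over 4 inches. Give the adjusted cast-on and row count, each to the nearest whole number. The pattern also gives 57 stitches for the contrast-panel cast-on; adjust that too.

Cast on 80 stitches; work 331 rows; contrast-panel cast-on 64 stitches.

Stitches: 71 × 18/16 = 79.88 → 80.
Rows: 394 × 21/25 = 330.96 → 331.
contrast-panel cast-on: 57 × 18/16 = 64.12 → 64.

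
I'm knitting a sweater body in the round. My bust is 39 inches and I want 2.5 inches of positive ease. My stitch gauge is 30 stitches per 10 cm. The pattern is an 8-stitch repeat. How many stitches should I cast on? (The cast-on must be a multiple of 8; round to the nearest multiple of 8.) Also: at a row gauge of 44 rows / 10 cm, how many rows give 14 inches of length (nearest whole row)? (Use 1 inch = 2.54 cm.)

Cast on 320 stitches; work 156 rows.

Finished = 39 + 2.5 = 41.5 inches.
41.5 inches × 2.54 = 105.41 cm.
30/10 = 3 sts per cm; 105.41 × 3 = 316.23 sts.
Nearest multiple of 8 → 320.
14 inches = 35.56 cm; × 4.4 = 156.46 → 156 rows.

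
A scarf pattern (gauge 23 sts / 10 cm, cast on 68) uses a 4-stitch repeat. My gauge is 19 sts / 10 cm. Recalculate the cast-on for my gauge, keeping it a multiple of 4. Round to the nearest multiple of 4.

56 stitches.

68 × 19 / 23 = 56.17.
Nearest multiple of 4: 56.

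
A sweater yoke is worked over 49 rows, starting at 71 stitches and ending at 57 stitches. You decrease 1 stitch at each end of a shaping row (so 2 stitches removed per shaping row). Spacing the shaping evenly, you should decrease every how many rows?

Decrease every 7th row.

Stitches to remove: |57 − 71| = 14.
Shaping rows needed: 14 / 2 = 7.
49 rows / 7 = every 7 rows.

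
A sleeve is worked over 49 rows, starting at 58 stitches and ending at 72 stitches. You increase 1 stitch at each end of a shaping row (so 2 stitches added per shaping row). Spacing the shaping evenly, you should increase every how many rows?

Increase every 7th row.

Stitches to add: |72 − 58| = 14.
Shaping rows needed: 14 / 2 = 7.
49 rows / 7 = every 7 rows.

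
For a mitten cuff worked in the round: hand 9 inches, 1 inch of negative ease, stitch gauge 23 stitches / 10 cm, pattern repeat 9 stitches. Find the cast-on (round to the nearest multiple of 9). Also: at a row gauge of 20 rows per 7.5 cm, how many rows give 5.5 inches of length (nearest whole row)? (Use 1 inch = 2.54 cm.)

Finished = 9 − 1 = 8 inches.
8 inches × 2.54 = 20.32 cm.
23/10 = 2.3 sts per cm; 20.32 × 2.3 = 46.74 sts.
Nearest multiple of 9 → 45.
5.5 inches = 13.97 cm; × 2.667 = 37.25 → 37 rows.

Cast on 45 stitches; work 37 rows.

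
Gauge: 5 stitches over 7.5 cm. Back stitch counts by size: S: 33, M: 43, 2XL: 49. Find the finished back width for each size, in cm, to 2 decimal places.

5/7.5 = 0.667 sts per cm.
S: 33 / 0.667 = 49.500 → 49.50 cm.
M: 43 / 0.667 = 64.500 → 64.50 cm.
2XL: 49 / 0.667 = 73.500 → 73.50 cm.

S 49.50 cm; M 64.50 cm; 2XL 73.50 cm.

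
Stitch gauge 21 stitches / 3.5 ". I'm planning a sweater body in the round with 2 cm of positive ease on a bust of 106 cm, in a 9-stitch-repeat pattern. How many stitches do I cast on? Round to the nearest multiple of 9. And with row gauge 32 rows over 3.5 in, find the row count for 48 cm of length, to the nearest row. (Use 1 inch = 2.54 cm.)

Cast on 252 stitches; work 173 rows.

Finished = 106 + 2 = 108 cm.
108 cm × 1/2.54 = 42.52 inches.
21/3.5 = 6 sts per in; 42.52 × 6 = 255.12 sts.
Nearest multiple of 9 → 252.
48 cm = 18.90 inches; × 9.143 = 172.78 → 173 rows.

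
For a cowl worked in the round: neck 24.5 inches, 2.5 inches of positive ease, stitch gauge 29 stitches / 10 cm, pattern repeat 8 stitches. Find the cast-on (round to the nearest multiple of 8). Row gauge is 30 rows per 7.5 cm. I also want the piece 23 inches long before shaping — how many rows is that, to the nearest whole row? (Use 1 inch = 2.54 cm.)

Cast on 200 stitches; work 234 rows.

Finished = 24.5 + 2.5 = 27 inches.
27 inches × 2.54 = 68.58 cm.
29/10 = 2.9 sts per cm; 68.58 × 2.9 = 198.88 sts.
Nearest multiple of 8 → 200.
23 inches = 58.42 cm; × 4 = 233.68 → 234 rows.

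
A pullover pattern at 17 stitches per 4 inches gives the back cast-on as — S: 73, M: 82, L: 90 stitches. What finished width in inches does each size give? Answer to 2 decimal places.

17/4 = 4.25 sts per in.
S: 73 / 4.25 = 17.176 → 17.18 in.
M: 82 / 4.25 = 19.294 → 19.29 in.
L: 90 / 4.25 = 21.176 → 21.18 in.

S 17.18 inches; M 19.29 inches; L 21.18 inches.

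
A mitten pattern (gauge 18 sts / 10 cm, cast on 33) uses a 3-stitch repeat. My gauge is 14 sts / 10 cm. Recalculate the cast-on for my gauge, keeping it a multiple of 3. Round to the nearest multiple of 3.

33 × 14 / 18 = 25.67.
Nearest multiple of 3: 27.

CO 27 sts.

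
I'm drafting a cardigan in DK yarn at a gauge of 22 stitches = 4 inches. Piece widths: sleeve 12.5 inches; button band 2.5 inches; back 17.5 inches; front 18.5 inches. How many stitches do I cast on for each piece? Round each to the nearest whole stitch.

Rate = 22/4 = 5.5 sts per in.
sleeve: 12.5 × 5.5 = 68.75 → 69.
button band: 2.5 × 5.5 = 13.75 → 14.
back: 17.5 × 5.5 = 96.25 → 96.
front: 18.5 × 5.5 = 101.75 → 102.

sleeve 69; button band 14; back 96; front 102.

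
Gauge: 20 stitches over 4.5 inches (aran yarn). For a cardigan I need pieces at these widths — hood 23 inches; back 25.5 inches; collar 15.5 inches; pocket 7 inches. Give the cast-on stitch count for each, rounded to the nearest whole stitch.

Rate = 20/4.5 = 4.444 sts per in.
hood: 23 × 4.444 = 102.22 → 102.
back: 25.5 × 4.444 = 113.33 → 113.
collar: 15.5 × 4.444 = 68.89 → 69.
pocket: 7 × 4.444 = 31.11 → 31.

hood 102; back 113; collar 69; pocket 31.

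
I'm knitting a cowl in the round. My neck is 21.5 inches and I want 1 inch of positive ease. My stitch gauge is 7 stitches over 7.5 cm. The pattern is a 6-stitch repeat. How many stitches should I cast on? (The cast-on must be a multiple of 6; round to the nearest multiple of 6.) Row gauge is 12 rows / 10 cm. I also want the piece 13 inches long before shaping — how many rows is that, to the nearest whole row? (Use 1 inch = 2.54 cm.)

Finished = 21.5 + 1 = 22.5 inches.
22.5 inches × 2.54 = 57.15 cm.
7/7.5 = 0.933 sts per cm; 57.15 × 0.933 = 53.34 sts.
Nearest multiple of 6 → 54.
13 inches = 33.02 cm; × 1.2 = 39.62 → 40 rows.

Cast on 54 stitches; work 40 rows.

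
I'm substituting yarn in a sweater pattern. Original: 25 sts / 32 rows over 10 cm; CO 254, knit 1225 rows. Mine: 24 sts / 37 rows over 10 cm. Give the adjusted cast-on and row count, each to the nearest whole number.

Cast on 244 stitches; work 1416 rows.

Stitches: 254 × 24/25 = 243.84 → 244.
Rows: 1225 × 37/32 = 1416.41 → 1416.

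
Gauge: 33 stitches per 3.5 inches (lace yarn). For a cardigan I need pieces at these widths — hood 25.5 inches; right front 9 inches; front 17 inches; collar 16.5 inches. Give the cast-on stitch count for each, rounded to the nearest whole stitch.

Rate = 33/3.5 = 9.429 sts per in.
hood: 25.5 × 9.429 = 240.43 → 240.
right front: 9 × 9.429 = 84.86 → 85.
front: 17 × 9.429 = 160.29 → 160.
collar: 16.5 × 9.429 = 155.57 → 156.

hood 240; right front 85; front 160; collar 156.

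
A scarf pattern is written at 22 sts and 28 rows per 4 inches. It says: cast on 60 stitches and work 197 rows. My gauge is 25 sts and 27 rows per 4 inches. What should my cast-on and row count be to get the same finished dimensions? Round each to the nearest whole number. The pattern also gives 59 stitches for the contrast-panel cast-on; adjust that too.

Stitches: 60 × 25/22 = 68.18 → 68.
Rows: 197 × 27/28 = 189.96 → 190.
contrast-panel cast-on: 59 × 25/22 = 67.05 → 67.

Cast on 68 stitches; work 190 rows; contrast-panel cast-on 67 stitches.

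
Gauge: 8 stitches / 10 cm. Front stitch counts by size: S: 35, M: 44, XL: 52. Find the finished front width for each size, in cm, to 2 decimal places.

S 43.75 cm; M 55.00 cm; XL 65.00 cm.

8/10 = 0.8 sts per cm.
S: 35 / 0.8 = 43.750 → 43.75 cm.
M: 44 / 0.8 = 55.000 → 55.00 cm.
XL: 52 / 0.8 = 65.000 → 65.00 cm.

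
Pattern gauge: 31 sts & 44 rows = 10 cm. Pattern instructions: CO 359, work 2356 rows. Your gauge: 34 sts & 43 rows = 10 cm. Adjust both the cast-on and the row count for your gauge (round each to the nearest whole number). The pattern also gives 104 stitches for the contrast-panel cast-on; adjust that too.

Stitches: 359 × 34/31 = 393.74 → 394.
Rows: 2356 × 43/44 = 2302.45 → 2302.
contrast-panel cast-on: 104 × 34/31 = 114.06 → 114.

Cast on 394 stitches; work 2302 rows; contrast-panel cast-on 114 stitches.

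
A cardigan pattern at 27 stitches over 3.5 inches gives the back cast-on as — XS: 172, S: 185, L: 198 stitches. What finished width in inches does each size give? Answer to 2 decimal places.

27/3.5 = 7.714 sts per in.
XS: 172 / 7.714 = 22.296 → 22.30 in.
S: 185 / 7.714 = 23.981 → 23.98 in.
L: 198 / 7.714 = 25.667 → 25.67 in.

XS 22.30 inches; S 23.98 inches; L 25.67 inches.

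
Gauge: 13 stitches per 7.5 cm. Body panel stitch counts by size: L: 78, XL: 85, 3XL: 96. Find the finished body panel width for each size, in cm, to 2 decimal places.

13/7.5 = 1.733 sts per cm.
L: 78 / 1.733 = 45.000 → 45.00 cm.
XL: 85 / 1.733 = 49.038 → 49.04 cm.
3XL: 96 / 1.733 = 55.385 → 55.38 cm.

L 45.00 cm; XL 49.04 cm; 3XL 55.38 cm.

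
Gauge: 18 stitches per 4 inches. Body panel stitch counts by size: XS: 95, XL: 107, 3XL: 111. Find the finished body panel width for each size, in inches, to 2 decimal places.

XS 21.11 inches; XL 23.78 inches; 3XL 24.67 inches.

18/4 = 4.5 sts per in.
XS: 95 / 4.5 = 21.111 → 21.11 in.
XL: 107 / 4.5 = 23.778 → 23.78 in.
3XL: 111 / 4.5 = 24.667 → 24.67 in.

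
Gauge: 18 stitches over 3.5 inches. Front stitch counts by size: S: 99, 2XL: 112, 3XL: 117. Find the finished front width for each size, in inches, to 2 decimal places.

18/3.5 = 5.143 sts per in.
S: 99 / 5.143 = 19.250 → 19.25 in.
2XL: 112 / 5.143 = 21.778 → 21.78 in.
3XL: 117 / 5.143 = 22.750 → 22.75 in.

S 19.25 inches; 2XL 21.78 inches; 3XL 22.75 inches.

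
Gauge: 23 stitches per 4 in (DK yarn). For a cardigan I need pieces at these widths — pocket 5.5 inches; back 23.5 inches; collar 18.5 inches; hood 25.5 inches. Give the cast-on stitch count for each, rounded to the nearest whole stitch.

Rate = 23/4 = 5.75 sts per in.
pocket: 5.5 × 5.75 = 31.62 → 32.
back: 23.5 × 5.75 = 135.12 → 135.
collar: 18.5 × 5.75 = 106.38 → 106.
hood: 25.5 × 5.75 = 146.62 → 147.

pocket 32; back 135; collar 106; hood 147.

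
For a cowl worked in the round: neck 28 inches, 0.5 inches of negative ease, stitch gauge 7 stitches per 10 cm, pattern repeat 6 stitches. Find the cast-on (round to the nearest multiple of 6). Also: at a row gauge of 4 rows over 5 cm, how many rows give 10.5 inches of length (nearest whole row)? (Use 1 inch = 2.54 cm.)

Finished = 28 − 0.5 = 27.5 inches.
27.5 inches × 2.54 = 69.85 cm.
7/10 = 0.7 sts per cm; 69.85 × 0.7 = 48.90 sts.
Nearest multiple of 6 → 48.
10.5 inches = 26.67 cm; × 0.8 = 21.34 → 21 rows.

Cast on 48 stitches; work 21 rows.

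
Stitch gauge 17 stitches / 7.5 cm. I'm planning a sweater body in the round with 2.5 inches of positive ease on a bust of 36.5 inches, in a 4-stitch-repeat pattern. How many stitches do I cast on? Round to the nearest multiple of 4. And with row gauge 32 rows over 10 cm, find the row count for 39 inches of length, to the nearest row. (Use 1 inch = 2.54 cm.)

Finished = 36.5 + 2.5 = 39 inches.
39 inches × 2.54 = 99.06 cm.
17/7.5 = 2.267 sts per cm; 99.06 × 2.267 = 224.54 sts.
Nearest multiple of 4 → 224.
39 inches = 99.06 cm; × 3.2 = 316.99 → 317 rows.

Cast on 224 stitches; work 317 rows.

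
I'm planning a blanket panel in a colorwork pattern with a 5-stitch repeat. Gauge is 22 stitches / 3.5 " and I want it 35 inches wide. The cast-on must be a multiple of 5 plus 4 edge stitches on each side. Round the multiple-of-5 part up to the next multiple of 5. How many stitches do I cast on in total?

22 / 3.5 = 6.286 sts per inch.
35 × 6.286 = 220.00 sts.
Less 8 edge sts → 212.00 for the repeat.
Next multiple of 5: 215.
Add back 8 edge sts → 223.

CO 223 sts.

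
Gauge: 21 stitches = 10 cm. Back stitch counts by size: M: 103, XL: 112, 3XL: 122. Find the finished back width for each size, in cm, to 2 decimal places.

M 49.05 cm; XL 53.33 cm; 3XL 58.10 cm.

21/10 = 2.1 sts per cm.
M: 103 / 2.1 = 49.048 → 49.05 cm.
XL: 112 / 2.1 = 53.333 → 53.33 cm.
3XL: 122 / 2.1 = 58.095 → 58.10 cm.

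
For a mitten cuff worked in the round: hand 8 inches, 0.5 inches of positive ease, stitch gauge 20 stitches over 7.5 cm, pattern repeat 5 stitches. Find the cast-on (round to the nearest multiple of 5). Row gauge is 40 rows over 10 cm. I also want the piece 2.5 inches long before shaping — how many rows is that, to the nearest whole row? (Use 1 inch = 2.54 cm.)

Finished = 8 + 0.5 = 8.5 inches.
8.5 inches × 2.54 = 21.59 cm.
20/7.5 = 2.667 sts per cm; 21.59 × 2.667 = 57.57 sts.
Nearest multiple of 5 → 60.
2.5 inches = 6.35 cm; × 4 = 25.40 → 25 rows.

Cast on 60 stitches; work 25 rows.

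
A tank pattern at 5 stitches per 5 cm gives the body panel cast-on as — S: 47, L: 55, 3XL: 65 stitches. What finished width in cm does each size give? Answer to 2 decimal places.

5/5 = 1 sts per cm.
S: 47 / 1 = 47.000 → 47.00 cm.
L: 55 / 1 = 55.000 → 55.00 cm.
3XL: 65 / 1 = 65.000 → 65.00 cm.

S 47.00 cm; L 55.00 cm; 3XL 65.00 cm.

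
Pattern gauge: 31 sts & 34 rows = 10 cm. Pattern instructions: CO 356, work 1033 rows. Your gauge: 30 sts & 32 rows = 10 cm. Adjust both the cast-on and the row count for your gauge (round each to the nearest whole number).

Stitches: 356 × 30/31 = 344.52 → 345.
Rows: 1033 × 32/34 = 972.24 → 972.

Cast on 345 stitches; work 972 rows.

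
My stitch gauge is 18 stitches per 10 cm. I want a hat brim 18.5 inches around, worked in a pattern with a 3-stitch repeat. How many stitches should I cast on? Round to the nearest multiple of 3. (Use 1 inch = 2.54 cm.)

84 stitches.

18.5 in = 18.5 × 2.54 = 46.99 cm.
18 / 10 = 1.8 sts/cm.
46.99 × 1.8 = 84.58 sts.
→ 84.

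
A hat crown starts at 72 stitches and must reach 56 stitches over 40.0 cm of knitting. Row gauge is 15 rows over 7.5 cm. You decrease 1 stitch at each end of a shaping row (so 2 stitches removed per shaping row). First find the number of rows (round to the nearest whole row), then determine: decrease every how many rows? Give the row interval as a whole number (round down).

Rows = 40.0 × 2 = 80.0 → 80 rows.
Stitches to remove: 16 → 8 shaping rows (at 2 st each).
80 / 8 = 10.00 → every 10 rows.

Decrease every 10th row.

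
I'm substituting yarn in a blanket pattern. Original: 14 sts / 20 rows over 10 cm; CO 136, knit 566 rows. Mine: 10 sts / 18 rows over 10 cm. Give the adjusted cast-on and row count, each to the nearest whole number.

Cast on 97 stitches; work 509 rows.

Stitches: 136 × 10/14 = 97.14 → 97.
Rows: 566 × 18/20 = 509.40 → 509.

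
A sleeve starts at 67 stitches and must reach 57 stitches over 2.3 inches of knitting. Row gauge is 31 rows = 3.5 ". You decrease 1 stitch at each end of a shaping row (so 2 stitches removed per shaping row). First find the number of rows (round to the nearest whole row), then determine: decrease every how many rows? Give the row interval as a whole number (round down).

Rows = 2.3 × 8.857 = 20.4 → 20 rows.
Stitches to remove: 10 → 5 shaping rows (at 2 st each).
20 / 5 = 4.00 → every 4 rows.

Decrease every 4th row.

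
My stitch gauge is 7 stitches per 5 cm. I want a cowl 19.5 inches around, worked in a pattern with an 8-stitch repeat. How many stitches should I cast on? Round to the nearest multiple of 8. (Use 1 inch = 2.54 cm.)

CO 72 sts.

19.5 in = 19.5 × 2.54 = 49.53 cm.
7 / 5 = 1.4 sts/cm.
49.53 × 1.4 = 69.34 sts.
→ 72.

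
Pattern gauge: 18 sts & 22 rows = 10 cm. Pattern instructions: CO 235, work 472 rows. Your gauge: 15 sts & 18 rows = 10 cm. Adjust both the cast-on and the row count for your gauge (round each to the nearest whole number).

Stitches: 235 × 15/18 = 195.83 → 196.
Rows: 472 × 18/22 = 386.18 → 386.

Cast on 196 stitches; work 386 rows.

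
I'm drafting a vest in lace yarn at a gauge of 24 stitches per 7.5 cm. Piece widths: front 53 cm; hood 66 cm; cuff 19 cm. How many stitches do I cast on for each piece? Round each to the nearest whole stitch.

front 170; hood 211; cuff 61.

Rate = 24/7.5 = 3.2 sts per cm.
front: 53 × 3.2 = 169.60 → 170.
hood: 66 × 3.2 = 211.20 → 211.
cuff: 19 × 3.2 = 60.80 → 61.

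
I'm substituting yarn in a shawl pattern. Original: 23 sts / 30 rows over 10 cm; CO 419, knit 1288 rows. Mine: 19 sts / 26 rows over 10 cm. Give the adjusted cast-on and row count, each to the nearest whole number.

Stitches: 419 × 19/23 = 346.13 → 346.
Rows: 1288 × 26/30 = 1116.27 → 1116.

Cast on 346 stitches; work 1116 rows.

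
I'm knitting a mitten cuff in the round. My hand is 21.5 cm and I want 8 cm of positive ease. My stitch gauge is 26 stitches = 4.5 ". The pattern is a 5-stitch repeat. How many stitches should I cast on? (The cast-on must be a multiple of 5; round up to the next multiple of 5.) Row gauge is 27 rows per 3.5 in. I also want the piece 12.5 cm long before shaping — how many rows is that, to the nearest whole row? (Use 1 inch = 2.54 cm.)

Cast on 70 stitches; work 38 rows.

Finished = 21.5 + 8 = 29.5 cm.
29.5 cm × 1/2.54 = 11.61 inches.
26/4.5 = 5.778 sts per in; 11.61 × 5.778 = 67.10 sts.
Next multiple of 5 → 70.
12.5 cm = 4.92 inches; × 7.714 = 37.96 → 38 rows.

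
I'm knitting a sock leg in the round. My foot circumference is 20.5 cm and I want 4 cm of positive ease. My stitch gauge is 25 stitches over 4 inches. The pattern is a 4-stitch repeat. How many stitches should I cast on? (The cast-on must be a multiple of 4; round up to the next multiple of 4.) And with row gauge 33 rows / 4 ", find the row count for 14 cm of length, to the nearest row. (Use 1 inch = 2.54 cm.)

Cast on 64 stitches; work 45 rows.

Finished = 20.5 + 4 = 24.5 cm.
24.5 cm × 1/2.54 = 9.65 inches.
25/4 = 6.25 sts per in; 9.65 × 6.25 = 60.29 sts.
Next multiple of 4 → 64.
14 cm = 5.51 inches; × 8.25 = 45.47 → 45 rows.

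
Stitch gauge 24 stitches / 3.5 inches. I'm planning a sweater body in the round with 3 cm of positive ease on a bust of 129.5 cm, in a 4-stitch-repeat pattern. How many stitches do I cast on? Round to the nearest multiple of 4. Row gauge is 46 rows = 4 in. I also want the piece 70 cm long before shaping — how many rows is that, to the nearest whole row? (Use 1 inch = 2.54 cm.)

Cast on 356 stitches; work 317 rows.

Finished = 129.5 + 3 = 132.5 cm.
132.5 cm × 1/2.54 = 52.17 inches.
24/3.5 = 6.857 sts per in; 52.17 × 6.857 = 357.71 sts.
Nearest multiple of 4 → 356.
70 cm = 27.56 inches; × 11.5 = 316.93 → 317 rows.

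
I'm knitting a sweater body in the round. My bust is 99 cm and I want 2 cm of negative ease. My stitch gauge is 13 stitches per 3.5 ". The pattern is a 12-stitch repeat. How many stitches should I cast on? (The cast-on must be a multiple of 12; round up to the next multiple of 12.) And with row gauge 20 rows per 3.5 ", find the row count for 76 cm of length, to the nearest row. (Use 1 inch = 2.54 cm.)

Finished = 99 − 2 = 97 cm.
97 cm × 1/2.54 = 38.19 inches.
13/3.5 = 3.714 sts per in; 38.19 × 3.714 = 141.84 sts.
Next multiple of 12 → 144.
76 cm = 29.92 inches; × 5.714 = 170.98 → 171 rows.

Cast on 144 stitches; work 171 rows.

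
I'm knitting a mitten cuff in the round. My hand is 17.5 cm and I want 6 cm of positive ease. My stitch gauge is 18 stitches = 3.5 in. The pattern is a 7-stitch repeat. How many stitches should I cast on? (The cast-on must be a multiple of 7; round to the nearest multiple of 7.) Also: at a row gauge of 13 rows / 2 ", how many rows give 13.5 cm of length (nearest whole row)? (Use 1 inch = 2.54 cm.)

Cast on 49 stitches; work 35 rows.

Finished = 17.5 + 6 = 23.5 cm.
23.5 cm × 1/2.54 = 9.25 inches.
18/3.5 = 5.143 sts per in; 9.25 × 5.143 = 47.58 sts.
Nearest multiple of 7 → 49.
13.5 cm = 5.31 inches; × 6.5 = 34.55 → 35 rows.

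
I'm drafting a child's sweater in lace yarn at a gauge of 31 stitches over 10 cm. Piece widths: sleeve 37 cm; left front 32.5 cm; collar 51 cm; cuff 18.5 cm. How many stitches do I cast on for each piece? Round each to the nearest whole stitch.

Rate = 31/10 = 3.1 sts per cm.
sleeve: 37 × 3.1 = 114.70 → 115.
left front: 32.5 × 3.1 = 100.75 → 101.
collar: 51 × 3.1 = 158.10 → 158.
cuff: 18.5 × 3.1 = 57.35 → 57.

sleeve 115; left front 101; collar 158; cuff 57.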